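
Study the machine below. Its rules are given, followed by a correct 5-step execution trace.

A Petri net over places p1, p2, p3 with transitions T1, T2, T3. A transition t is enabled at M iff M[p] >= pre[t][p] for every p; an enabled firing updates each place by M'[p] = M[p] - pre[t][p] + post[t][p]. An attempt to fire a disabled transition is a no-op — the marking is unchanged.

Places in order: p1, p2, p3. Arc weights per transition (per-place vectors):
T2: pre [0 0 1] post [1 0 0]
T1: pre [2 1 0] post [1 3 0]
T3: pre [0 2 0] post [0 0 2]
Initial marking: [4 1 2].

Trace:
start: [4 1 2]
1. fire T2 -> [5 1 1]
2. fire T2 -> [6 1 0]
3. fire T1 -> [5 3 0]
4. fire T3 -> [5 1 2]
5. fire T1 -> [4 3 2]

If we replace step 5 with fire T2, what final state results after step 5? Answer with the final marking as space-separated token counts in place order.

(re-executing from step 5 with the substitution; state before step 5: [5 1 2])
5. fire T2 -> [6 1 1]

6 1 1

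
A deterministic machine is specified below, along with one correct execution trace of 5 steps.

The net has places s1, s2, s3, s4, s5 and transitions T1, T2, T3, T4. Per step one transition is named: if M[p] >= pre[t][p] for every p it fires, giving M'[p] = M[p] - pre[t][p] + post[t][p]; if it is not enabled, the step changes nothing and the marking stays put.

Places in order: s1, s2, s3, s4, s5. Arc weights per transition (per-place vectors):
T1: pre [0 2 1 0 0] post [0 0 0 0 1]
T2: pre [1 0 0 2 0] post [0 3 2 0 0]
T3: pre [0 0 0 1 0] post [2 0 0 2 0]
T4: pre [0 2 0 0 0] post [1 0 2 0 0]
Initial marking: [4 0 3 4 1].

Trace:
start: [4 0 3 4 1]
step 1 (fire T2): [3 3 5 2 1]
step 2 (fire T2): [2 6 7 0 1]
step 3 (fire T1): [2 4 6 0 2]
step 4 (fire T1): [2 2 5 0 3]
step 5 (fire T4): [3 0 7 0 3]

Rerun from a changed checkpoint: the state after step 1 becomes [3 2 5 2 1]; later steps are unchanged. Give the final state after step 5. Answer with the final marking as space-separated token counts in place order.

state after step 1 := [3 2 5 2 1]
step 2 (fire T2): [2 5 7 0 1]
step 3 (fire T1): [2 3 6 0 2]
step 4 (fire T1): [2 1 5 0 3]
step 5 (fire T4): [2 1 5 0 3]

2 1 5 0 3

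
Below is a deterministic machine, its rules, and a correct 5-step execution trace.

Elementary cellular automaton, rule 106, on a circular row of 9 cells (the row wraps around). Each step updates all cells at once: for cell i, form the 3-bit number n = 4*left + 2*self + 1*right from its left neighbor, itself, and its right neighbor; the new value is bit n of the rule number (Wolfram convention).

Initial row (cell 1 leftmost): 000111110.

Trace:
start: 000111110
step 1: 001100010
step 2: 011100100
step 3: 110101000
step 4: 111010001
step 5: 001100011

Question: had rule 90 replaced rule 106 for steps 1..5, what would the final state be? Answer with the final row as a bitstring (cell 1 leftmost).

(re-executing steps 1..5 under rule 90; state before step 1: 000111110)
step 1: 001100011
step 2: 111110111
step 3: 000010100
step 4: 000100010
step 5: 001010101

001010101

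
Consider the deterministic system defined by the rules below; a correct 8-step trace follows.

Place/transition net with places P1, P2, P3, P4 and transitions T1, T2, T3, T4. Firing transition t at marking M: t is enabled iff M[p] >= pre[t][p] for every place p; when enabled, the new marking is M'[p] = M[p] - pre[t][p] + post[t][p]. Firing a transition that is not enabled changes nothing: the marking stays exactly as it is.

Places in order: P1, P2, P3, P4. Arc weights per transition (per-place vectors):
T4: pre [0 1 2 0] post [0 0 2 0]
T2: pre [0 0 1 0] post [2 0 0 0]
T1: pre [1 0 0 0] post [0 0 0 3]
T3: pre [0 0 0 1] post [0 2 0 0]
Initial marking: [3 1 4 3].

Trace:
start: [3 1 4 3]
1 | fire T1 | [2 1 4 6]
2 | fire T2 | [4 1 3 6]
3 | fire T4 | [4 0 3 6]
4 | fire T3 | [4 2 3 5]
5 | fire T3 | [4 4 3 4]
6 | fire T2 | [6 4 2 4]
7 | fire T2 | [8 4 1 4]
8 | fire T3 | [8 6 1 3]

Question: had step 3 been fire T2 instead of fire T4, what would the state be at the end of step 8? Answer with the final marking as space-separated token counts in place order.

10 7 0 3

(re-executing from step 3 with the substitution; state before step 3: [4 1 3 6])
3 | fire T2 | [6 1 2 6]
4 | fire T3 | [6 3 2 5]
5 | fire T3 | [6 5 2 4]
6 | fire T2 | [8 5 1 4]
7 | fire T2 | [10 5 0 4]
8 | fire T3 | [10 7 0 3]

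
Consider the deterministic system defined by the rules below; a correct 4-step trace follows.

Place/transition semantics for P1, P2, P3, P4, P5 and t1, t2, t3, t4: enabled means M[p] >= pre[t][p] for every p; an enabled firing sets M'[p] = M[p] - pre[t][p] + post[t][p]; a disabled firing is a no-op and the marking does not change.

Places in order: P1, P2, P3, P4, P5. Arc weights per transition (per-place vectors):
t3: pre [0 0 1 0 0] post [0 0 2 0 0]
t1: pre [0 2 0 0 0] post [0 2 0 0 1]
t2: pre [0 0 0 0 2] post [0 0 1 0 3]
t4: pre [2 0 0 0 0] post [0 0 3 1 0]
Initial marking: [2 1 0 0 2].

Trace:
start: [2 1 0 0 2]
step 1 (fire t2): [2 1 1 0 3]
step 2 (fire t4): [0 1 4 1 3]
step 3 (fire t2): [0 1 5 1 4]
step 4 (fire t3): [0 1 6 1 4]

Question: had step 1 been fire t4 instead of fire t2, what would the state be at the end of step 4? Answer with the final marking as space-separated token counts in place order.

(re-executing from step 1 with the substitution; state before step 1: [2 1 0 0 2])
step 1 (fire t4): [0 1 3 1 2]
step 2 (fire t4): [0 1 3 1 2]
step 3 (fire t2): [0 1 4 1 3]
step 4 (fire t3): [0 1 5 1 3]

0 1 5 1 3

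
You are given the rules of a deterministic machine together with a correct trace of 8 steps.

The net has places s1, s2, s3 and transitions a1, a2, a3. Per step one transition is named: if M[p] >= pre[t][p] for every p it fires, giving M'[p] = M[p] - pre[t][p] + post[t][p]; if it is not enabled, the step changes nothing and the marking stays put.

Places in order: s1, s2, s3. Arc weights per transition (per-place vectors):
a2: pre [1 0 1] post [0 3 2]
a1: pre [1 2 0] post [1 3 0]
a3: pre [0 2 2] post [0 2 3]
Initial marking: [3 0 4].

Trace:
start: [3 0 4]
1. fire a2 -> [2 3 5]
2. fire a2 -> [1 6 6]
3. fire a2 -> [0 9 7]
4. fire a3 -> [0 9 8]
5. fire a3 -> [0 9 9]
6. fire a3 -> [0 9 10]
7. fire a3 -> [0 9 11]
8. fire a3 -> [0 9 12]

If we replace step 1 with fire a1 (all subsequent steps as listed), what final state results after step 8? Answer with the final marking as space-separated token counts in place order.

1 6 11

(re-executing from step 1 with the substitution; state before step 1: [3 0 4])
1. fire a1 -> [3 0 4]
2. fire a2 -> [2 3 5]
3. fire a2 -> [1 6 6]
4. fire a3 -> [1 6 7]
5. fire a3 -> [1 6 8]
6. fire a3 -> [1 6 9]
7. fire a3 -> [1 6 10]
8. fire a3 -> [1 6 11]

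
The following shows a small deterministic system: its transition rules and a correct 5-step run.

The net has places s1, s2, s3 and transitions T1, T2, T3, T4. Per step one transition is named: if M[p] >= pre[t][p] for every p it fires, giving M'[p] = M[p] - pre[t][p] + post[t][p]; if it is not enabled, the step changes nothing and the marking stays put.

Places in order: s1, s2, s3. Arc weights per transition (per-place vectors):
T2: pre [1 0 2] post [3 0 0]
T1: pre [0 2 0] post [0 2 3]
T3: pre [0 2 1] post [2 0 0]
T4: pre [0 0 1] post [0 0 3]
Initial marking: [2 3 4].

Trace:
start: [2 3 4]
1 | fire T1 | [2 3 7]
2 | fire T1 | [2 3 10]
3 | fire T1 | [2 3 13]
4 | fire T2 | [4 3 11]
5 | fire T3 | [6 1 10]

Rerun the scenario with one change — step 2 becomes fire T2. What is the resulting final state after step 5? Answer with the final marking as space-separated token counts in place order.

(re-executing from step 2 with the substitution; state before step 2: [2 3 7])
2 | fire T2 | [4 3 5]
3 | fire T1 | [4 3 8]
4 | fire T2 | [6 3 6]
5 | fire T3 | [8 1 5]

8 1 5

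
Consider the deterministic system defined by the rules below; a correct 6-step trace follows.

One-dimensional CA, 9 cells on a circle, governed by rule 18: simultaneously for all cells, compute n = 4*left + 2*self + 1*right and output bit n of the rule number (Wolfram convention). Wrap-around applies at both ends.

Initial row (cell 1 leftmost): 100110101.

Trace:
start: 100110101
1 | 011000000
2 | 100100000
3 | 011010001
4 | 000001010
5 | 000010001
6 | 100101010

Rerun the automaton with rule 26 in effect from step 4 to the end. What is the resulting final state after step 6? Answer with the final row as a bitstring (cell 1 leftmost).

(re-executing steps 4..6 under rule 26; state before step 4: 011010001)
4 | 010001010
5 | 101010001
6 | 000001011

000001011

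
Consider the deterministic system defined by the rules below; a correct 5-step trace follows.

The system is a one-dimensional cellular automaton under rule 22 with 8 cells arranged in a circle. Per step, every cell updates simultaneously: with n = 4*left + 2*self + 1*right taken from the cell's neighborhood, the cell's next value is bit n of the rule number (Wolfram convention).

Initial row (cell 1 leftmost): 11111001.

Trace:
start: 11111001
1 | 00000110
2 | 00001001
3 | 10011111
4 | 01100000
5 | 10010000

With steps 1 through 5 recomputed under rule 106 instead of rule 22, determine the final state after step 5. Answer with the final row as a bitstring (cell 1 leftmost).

(re-executing steps 1..5 under rule 106; state before step 1: 11111001)
1 | 00001011
2 | 00010111
3 | 00101101
4 | 01011110
5 | 10110010

10110010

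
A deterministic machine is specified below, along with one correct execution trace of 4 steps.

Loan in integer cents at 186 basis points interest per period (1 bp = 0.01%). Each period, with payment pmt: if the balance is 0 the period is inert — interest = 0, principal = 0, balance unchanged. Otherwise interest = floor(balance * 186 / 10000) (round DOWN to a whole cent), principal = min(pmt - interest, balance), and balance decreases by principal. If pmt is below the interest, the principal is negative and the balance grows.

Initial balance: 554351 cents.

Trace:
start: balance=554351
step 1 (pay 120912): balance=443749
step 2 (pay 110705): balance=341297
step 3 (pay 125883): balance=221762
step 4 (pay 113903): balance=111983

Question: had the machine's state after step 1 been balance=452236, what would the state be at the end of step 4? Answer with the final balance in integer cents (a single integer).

state after step 1 := balance=452236
step 2 (pay 110705): balance=349942
step 3 (pay 125883): balance=230567
step 4 (pay 113903): balance=120952

120952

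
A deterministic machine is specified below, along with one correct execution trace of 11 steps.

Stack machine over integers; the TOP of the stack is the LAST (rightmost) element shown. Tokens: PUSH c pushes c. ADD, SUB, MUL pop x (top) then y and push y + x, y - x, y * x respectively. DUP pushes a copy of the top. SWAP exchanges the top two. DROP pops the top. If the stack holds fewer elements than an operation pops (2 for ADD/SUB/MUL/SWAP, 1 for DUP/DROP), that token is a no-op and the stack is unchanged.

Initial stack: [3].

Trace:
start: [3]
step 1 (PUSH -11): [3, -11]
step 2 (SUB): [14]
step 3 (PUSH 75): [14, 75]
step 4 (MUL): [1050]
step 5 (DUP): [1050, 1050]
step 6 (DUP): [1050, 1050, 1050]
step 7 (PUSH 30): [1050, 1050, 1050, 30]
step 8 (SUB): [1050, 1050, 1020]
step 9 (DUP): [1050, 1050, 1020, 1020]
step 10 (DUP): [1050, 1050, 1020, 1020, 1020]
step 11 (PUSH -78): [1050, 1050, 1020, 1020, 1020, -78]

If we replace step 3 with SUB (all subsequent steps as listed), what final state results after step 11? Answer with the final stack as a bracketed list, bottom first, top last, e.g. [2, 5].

(re-executing from step 3 with the substitution; state before step 3: [14])
step 3 (SUB): [14]
step 4 (MUL): [14]
step 5 (DUP): [14, 14]
step 6 (DUP): [14, 14, 14]
step 7 (PUSH 30): [14, 14, 14, 30]
step 8 (SUB): [14, 14, -16]
step 9 (DUP): [14, 14, -16, -16]
step 10 (DUP): [14, 14, -16, -16, -16]
step 11 (PUSH -78): [14, 14, -16, -16, -16, -78]

[14, 14, -16, -16, -16, -78]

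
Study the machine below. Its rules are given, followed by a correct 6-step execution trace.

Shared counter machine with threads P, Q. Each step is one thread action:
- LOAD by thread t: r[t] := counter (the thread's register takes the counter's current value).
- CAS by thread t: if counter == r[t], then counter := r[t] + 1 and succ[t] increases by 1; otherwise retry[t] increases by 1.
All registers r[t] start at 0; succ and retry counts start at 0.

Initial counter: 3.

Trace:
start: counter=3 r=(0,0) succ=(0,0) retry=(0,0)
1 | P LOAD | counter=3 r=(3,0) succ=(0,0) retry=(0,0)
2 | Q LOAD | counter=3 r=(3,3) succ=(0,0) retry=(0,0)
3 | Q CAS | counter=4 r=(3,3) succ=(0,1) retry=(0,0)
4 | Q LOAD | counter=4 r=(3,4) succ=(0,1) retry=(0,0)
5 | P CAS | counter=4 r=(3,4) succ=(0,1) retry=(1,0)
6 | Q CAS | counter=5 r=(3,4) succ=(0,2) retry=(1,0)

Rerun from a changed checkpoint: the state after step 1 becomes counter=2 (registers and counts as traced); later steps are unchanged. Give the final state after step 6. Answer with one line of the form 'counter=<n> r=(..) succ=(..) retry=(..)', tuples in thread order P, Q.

state after step 1 := counter=2 r=(3,0) succ=(0,0) retry=(0,0)
2 | Q LOAD | counter=2 r=(3,2) succ=(0,0) retry=(0,0)
3 | Q CAS | counter=3 r=(3,2) succ=(0,1) retry=(0,0)
4 | Q LOAD | counter=3 r=(3,3) succ=(0,1) retry=(0,0)
5 | P CAS | counter=4 r=(3,3) succ=(1,1) retry=(0,0)
6 | Q CAS | counter=4 r=(3,3) succ=(1,1) retry=(0,1)

counter=4 r=(3,3) succ=(1,1) retry=(0,1)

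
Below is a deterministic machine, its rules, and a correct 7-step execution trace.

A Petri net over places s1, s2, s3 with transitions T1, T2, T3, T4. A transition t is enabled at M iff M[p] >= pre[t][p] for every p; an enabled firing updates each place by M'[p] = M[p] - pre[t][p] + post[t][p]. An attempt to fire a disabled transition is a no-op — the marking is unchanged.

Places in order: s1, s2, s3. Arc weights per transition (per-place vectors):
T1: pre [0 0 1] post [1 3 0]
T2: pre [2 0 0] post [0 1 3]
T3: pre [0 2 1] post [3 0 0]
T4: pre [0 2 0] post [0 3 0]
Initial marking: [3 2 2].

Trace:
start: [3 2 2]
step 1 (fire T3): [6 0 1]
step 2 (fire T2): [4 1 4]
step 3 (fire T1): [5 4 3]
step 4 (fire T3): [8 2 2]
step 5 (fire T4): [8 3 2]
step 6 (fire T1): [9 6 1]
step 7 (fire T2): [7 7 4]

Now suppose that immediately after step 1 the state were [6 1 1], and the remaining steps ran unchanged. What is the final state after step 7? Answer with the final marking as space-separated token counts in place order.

state after step 1 := [6 1 1]
step 2 (fire T2): [4 2 4]
step 3 (fire T1): [5 5 3]
step 4 (fire T3): [8 3 2]
step 5 (fire T4): [8 4 2]
step 6 (fire T1): [9 7 1]
step 7 (fire T2): [7 8 4]

7 8 4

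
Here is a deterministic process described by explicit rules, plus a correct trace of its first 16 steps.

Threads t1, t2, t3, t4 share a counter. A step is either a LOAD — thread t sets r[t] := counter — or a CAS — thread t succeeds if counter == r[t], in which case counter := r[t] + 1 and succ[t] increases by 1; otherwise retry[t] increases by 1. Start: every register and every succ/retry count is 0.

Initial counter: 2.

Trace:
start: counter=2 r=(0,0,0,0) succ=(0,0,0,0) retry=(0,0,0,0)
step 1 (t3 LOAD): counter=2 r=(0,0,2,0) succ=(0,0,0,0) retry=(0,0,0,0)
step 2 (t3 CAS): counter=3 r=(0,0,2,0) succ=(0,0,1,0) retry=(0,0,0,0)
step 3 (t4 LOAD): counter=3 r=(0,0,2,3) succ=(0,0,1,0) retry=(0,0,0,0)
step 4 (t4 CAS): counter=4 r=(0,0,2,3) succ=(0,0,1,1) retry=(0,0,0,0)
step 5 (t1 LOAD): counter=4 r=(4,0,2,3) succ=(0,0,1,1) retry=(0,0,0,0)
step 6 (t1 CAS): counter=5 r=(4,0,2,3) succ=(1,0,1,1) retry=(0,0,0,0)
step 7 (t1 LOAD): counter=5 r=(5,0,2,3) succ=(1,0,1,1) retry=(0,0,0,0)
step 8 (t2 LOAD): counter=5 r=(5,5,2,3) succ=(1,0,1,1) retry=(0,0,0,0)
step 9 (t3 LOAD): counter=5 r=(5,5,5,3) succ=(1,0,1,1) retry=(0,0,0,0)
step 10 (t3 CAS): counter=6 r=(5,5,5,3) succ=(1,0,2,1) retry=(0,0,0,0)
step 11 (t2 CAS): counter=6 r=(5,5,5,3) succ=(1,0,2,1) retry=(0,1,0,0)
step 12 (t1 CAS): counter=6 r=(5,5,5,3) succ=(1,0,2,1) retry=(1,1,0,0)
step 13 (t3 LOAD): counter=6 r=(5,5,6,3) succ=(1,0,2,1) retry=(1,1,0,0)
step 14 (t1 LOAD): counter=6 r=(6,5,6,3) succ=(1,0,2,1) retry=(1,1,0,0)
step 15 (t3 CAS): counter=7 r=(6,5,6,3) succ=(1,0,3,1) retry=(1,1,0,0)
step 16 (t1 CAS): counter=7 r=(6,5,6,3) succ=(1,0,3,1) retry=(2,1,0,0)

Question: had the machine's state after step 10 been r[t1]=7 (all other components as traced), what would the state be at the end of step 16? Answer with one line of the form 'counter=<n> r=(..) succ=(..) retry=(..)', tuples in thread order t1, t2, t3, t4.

state after step 10 := counter=6 r=(7,5,5,3) succ=(1,0,2,1) retry=(0,0,0,0)
step 11 (t2 CAS): counter=6 r=(7,5,5,3) succ=(1,0,2,1) retry=(0,1,0,0)
step 12 (t1 CAS): counter=6 r=(7,5,5,3) succ=(1,0,2,1) retry=(1,1,0,0)
step 13 (t3 LOAD): counter=6 r=(7,5,6,3) succ=(1,0,2,1) retry=(1,1,0,0)
step 14 (t1 LOAD): counter=6 r=(6,5,6,3) succ=(1,0,2,1) retry=(1,1,0,0)
step 15 (t3 CAS): counter=7 r=(6,5,6,3) succ=(1,0,3,1) retry=(1,1,0,0)
step 16 (t1 CAS): counter=7 r=(6,5,6,3) succ=(1,0,3,1) retry=(2,1,0,0)

counter=7 r=(6,5,6,3) succ=(1,0,3,1) retry=(2,1,0,0)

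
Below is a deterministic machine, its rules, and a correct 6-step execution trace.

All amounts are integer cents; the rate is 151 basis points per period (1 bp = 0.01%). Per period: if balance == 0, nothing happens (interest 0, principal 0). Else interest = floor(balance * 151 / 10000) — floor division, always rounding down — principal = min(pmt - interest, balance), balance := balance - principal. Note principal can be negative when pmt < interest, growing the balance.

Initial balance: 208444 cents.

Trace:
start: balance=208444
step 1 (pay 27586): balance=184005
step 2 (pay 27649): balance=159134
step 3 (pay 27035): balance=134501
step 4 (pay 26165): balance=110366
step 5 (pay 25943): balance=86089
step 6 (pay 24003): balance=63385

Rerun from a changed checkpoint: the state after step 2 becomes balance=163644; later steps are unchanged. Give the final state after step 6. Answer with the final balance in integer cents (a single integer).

68176

state after step 2 := balance=163644
step 3 (pay 27035): balance=139080
step 4 (pay 26165): balance=115015
step 5 (pay 25943): balance=90808
step 6 (pay 24003): balance=68176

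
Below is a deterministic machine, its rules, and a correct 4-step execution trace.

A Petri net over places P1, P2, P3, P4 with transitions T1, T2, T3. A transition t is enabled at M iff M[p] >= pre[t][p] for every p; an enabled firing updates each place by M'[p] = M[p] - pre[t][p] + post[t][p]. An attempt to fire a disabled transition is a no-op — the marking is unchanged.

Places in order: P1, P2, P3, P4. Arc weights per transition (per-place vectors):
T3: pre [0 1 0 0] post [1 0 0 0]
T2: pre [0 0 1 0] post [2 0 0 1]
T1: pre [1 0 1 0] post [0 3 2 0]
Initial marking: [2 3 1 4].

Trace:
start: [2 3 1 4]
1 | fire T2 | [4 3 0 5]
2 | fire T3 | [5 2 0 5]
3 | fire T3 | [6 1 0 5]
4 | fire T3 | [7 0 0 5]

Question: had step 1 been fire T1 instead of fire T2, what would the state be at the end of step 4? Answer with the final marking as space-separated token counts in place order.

4 3 2 4

(re-executing from step 1 with the substitution; state before step 1: [2 3 1 4])
1 | fire T1 | [1 6 2 4]
2 | fire T3 | [2 5 2 4]
3 | fire T3 | [3 4 2 4]
4 | fire T3 | [4 3 2 4]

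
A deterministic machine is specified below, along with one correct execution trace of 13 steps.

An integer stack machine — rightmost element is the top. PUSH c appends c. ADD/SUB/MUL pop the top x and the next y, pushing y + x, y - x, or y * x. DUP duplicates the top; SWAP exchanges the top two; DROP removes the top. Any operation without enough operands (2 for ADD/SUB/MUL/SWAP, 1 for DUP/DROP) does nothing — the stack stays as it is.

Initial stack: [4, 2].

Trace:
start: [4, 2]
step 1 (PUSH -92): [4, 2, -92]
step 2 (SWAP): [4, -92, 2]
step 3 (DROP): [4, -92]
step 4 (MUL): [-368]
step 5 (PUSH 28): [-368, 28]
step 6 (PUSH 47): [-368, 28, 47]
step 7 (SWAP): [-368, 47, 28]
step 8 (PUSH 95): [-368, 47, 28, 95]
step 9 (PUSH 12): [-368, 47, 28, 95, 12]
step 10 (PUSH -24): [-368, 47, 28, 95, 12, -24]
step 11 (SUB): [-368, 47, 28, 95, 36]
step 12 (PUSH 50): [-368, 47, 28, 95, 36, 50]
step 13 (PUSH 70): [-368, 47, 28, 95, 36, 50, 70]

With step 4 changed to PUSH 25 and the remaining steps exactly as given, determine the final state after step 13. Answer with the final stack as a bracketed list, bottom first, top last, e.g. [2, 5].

[4, -92, 25, 47, 28, 95, 36, 50, 70]

(re-executing from step 4 with the substitution; state before step 4: [4, -92])
step 4 (PUSH 25): [4, -92, 25]
step 5 (PUSH 28): [4, -92, 25, 28]
step 6 (PUSH 47): [4, -92, 25, 28, 47]
step 7 (SWAP): [4, -92, 25, 47, 28]
step 8 (PUSH 95): [4, -92, 25, 47, 28, 95]
step 9 (PUSH 12): [4, -92, 25, 47, 28, 95, 12]
step 10 (PUSH -24): [4, -92, 25, 47, 28, 95, 12, -24]
step 11 (SUB): [4, -92, 25, 47, 28, 95, 36]
step 12 (PUSH 50): [4, -92, 25, 47, 28, 95, 36, 50]
step 13 (PUSH 70): [4, -92, 25, 47, 28, 95, 36, 50, 70]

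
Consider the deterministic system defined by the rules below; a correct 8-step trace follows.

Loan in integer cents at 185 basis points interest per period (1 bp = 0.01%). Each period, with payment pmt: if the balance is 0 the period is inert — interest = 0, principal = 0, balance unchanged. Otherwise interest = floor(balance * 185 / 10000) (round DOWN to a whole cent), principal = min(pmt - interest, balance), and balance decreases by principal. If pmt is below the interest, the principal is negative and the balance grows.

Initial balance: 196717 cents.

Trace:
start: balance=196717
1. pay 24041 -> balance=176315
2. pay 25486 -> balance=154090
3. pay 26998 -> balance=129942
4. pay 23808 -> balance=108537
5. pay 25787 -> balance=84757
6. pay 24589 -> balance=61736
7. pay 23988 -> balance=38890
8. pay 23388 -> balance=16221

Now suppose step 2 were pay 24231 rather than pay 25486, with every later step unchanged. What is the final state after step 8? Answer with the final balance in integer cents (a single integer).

17622

(re-executing from step 2 with the substitution; state before step 2: balance=176315)
2. pay 24231 -> balance=155345
3. pay 26998 -> balance=131220
4. pay 23808 -> balance=109839
5. pay 25787 -> balance=86084
6. pay 24589 -> balance=63087
7. pay 23988 -> balance=40266
8. pay 23388 -> balance=17622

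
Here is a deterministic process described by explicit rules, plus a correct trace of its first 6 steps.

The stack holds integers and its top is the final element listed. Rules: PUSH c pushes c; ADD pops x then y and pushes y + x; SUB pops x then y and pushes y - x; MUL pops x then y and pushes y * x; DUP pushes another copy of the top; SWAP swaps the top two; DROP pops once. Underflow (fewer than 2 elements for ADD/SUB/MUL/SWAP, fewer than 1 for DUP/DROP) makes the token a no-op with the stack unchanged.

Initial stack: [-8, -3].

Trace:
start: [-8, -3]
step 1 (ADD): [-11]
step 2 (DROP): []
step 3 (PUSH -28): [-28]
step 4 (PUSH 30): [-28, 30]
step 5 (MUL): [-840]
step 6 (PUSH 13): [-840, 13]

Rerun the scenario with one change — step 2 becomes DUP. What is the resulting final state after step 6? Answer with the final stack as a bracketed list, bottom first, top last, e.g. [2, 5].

(re-executing from step 2 with the substitution; state before step 2: [-11])
step 2 (DUP): [-11, -11]
step 3 (PUSH -28): [-11, -11, -28]
step 4 (PUSH 30): [-11, -11, -28, 30]
step 5 (MUL): [-11, -11, -840]
step 6 (PUSH 13): [-11, -11, -840, 13]

[-11, -11, -840, 13]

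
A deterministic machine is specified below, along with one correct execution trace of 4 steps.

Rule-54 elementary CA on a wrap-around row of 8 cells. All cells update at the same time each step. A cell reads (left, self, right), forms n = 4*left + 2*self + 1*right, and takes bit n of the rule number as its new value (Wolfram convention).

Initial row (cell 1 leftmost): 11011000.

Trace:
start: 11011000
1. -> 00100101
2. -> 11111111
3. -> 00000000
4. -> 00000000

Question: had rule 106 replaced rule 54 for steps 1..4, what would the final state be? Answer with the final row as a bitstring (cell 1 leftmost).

(re-executing steps 1..4 under rule 106; state before step 1: 11011000)
1. -> 11111001
2. -> 00001011
3. -> 00010111
4. -> 00101101

00101101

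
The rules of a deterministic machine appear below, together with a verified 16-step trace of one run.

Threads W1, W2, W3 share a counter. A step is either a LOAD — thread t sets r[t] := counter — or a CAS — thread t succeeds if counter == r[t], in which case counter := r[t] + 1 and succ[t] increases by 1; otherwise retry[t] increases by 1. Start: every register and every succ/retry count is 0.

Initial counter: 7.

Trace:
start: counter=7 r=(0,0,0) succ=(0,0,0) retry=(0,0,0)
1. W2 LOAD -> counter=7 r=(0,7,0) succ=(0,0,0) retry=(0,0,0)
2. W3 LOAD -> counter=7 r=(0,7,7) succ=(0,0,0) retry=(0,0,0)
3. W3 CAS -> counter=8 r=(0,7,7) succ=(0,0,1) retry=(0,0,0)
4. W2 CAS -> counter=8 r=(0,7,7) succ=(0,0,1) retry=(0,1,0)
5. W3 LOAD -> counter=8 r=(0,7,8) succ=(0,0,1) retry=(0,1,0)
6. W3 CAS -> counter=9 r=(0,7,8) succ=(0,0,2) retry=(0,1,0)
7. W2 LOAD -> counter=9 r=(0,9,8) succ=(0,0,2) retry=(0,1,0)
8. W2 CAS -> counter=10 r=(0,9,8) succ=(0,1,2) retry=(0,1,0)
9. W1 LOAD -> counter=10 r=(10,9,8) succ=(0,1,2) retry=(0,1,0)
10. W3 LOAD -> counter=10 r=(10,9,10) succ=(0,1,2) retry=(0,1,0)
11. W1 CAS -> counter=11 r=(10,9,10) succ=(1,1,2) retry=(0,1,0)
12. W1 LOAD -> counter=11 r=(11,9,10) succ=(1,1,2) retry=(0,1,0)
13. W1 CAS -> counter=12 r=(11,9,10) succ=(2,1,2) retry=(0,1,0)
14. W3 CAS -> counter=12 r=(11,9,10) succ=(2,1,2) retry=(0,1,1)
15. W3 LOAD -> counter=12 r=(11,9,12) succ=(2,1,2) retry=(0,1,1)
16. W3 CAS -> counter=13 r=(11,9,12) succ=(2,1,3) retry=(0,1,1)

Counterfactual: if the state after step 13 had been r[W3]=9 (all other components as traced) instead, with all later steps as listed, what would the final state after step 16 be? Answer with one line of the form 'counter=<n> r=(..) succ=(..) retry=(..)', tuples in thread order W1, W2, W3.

state after step 13 := counter=12 r=(11,9,9) succ=(2,1,2) retry=(0,1,0)
14. W3 CAS -> counter=12 r=(11,9,9) succ=(2,1,2) retry=(0,1,1)
15. W3 LOAD -> counter=12 r=(11,9,12) succ=(2,1,2) retry=(0,1,1)
16. W3 CAS -> counter=13 r=(11,9,12) succ=(2,1,3) retry=(0,1,1)

counter=13 r=(11,9,12) succ=(2,1,3) retry=(0,1,1)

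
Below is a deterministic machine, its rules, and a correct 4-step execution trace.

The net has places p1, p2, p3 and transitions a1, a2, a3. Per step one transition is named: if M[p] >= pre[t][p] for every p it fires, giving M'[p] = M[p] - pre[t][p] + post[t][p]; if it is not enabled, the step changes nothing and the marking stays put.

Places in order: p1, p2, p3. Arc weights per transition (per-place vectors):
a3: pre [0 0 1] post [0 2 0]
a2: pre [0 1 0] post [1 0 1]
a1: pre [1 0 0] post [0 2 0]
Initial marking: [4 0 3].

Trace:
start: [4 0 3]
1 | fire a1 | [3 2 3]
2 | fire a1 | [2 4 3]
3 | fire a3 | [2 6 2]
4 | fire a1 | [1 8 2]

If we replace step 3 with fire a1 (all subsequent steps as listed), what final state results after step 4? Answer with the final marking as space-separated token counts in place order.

0 8 3

(re-executing from step 3 with the substitution; state before step 3: [2 4 3])
3 | fire a1 | [1 6 3]
4 | fire a1 | [0 8 3]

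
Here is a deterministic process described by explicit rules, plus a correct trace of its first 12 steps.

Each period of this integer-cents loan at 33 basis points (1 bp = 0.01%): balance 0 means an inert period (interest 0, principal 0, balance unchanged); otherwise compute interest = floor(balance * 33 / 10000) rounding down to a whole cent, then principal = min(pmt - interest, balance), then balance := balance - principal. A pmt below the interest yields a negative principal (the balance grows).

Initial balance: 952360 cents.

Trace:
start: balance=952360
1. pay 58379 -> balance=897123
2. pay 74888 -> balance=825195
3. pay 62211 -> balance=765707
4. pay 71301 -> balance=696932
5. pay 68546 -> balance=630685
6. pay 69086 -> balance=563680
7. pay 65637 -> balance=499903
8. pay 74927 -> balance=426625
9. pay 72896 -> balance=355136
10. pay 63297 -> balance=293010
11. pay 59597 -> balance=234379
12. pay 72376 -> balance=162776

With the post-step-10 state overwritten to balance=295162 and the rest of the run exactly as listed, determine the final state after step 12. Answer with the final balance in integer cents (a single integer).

164943

state after step 10 := balance=295162
11. pay 59597 -> balance=236539
12. pay 72376 -> balance=164943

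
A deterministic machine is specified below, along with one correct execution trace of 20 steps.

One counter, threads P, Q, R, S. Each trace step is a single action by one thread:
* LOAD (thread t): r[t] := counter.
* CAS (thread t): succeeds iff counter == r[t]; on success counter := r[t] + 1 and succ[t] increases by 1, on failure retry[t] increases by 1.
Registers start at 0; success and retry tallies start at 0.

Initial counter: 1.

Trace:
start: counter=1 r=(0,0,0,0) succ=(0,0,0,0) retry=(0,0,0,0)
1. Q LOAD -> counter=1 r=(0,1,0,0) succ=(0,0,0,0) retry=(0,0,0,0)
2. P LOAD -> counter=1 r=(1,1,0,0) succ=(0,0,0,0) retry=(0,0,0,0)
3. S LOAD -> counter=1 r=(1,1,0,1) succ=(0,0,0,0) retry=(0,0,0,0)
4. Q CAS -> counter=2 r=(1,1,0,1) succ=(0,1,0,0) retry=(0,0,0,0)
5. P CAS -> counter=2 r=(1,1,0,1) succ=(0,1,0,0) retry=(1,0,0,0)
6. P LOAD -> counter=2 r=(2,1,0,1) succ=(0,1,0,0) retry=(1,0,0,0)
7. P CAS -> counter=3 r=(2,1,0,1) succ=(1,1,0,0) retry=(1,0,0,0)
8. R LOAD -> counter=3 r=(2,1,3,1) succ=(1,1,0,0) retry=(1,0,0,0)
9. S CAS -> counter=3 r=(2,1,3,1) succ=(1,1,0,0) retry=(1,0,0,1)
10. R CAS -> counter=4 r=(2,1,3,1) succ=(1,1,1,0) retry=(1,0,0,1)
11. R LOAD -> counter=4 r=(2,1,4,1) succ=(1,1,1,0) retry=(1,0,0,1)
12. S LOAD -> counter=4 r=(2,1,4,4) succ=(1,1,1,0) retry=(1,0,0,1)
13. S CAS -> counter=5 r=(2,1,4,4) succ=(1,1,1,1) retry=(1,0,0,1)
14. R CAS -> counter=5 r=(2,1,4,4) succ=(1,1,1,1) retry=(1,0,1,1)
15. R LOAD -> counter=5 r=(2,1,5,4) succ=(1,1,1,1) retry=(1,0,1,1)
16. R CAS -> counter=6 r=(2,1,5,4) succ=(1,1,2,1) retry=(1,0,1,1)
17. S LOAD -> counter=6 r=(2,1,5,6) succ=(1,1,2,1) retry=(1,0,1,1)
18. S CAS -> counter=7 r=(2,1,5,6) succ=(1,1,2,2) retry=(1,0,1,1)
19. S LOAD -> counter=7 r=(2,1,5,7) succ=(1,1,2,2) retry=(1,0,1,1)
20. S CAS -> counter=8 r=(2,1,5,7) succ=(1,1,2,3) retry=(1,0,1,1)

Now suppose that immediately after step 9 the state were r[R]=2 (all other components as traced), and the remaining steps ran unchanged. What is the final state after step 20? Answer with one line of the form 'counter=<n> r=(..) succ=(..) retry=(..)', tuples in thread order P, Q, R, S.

state after step 9 := counter=3 r=(2,1,2,1) succ=(1,1,0,0) retry=(1,0,0,1)
10. R CAS -> counter=3 r=(2,1,2,1) succ=(1,1,0,0) retry=(1,0,1,1)
11. R LOAD -> counter=3 r=(2,1,3,1) succ=(1,1,0,0) retry=(1,0,1,1)
12. S LOAD -> counter=3 r=(2,1,3,3) succ=(1,1,0,0) retry=(1,0,1,1)
13. S CAS -> counter=4 r=(2,1,3,3) succ=(1,1,0,1) retry=(1,0,1,1)
14. R CAS -> counter=4 r=(2,1,3,3) succ=(1,1,0,1) retry=(1,0,2,1)
15. R LOAD -> counter=4 r=(2,1,4,3) succ=(1,1,0,1) retry=(1,0,2,1)
16. R CAS -> counter=5 r=(2,1,4,3) succ=(1,1,1,1) retry=(1,0,2,1)
17. S LOAD -> counter=5 r=(2,1,4,5) succ=(1,1,1,1) retry=(1,0,2,1)
18. S CAS -> counter=6 r=(2,1,4,5) succ=(1,1,1,2) retry=(1,0,2,1)
19. S LOAD -> counter=6 r=(2,1,4,6) succ=(1,1,1,2) retry=(1,0,2,1)
20. S CAS -> counter=7 r=(2,1,4,6) succ=(1,1,1,3) retry=(1,0,2,1)

counter=7 r=(2,1,4,6) succ=(1,1,1,3) retry=(1,0,2,1)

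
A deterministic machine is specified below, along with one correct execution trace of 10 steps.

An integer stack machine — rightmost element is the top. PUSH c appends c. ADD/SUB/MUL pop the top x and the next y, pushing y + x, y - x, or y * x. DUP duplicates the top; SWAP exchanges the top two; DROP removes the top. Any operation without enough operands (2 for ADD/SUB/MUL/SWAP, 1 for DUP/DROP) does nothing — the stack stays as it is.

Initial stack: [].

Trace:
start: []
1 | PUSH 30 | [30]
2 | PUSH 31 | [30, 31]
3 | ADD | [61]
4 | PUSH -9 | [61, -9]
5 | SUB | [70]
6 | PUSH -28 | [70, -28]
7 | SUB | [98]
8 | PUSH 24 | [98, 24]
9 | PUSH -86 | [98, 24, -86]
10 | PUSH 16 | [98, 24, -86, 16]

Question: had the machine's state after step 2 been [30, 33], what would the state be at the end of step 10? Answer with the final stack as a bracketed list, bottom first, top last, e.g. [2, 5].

[100, 24, -86, 16]

state after step 2 := [30, 33]
3 | ADD | [63]
4 | PUSH -9 | [63, -9]
5 | SUB | [72]
6 | PUSH -28 | [72, -28]
7 | SUB | [100]
8 | PUSH 24 | [100, 24]
9 | PUSH -86 | [100, 24, -86]
10 | PUSH 16 | [100, 24, -86, 16]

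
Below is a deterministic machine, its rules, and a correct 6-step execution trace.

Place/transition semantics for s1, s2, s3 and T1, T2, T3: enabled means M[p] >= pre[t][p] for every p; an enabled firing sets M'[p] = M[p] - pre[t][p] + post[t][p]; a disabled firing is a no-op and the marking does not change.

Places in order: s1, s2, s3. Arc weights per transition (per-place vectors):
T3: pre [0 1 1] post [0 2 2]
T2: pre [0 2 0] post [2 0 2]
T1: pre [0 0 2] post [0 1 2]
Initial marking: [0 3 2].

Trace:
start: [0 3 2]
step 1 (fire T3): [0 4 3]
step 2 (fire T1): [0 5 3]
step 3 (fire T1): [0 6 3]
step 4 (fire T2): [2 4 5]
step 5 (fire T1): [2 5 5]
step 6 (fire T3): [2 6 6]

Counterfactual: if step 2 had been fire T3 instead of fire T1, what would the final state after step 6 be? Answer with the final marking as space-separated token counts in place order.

(re-executing from step 2 with the substitution; state before step 2: [0 4 3])
step 2 (fire T3): [0 5 4]
step 3 (fire T1): [0 6 4]
step 4 (fire T2): [2 4 6]
step 5 (fire T1): [2 5 6]
step 6 (fire T3): [2 6 7]

2 6 7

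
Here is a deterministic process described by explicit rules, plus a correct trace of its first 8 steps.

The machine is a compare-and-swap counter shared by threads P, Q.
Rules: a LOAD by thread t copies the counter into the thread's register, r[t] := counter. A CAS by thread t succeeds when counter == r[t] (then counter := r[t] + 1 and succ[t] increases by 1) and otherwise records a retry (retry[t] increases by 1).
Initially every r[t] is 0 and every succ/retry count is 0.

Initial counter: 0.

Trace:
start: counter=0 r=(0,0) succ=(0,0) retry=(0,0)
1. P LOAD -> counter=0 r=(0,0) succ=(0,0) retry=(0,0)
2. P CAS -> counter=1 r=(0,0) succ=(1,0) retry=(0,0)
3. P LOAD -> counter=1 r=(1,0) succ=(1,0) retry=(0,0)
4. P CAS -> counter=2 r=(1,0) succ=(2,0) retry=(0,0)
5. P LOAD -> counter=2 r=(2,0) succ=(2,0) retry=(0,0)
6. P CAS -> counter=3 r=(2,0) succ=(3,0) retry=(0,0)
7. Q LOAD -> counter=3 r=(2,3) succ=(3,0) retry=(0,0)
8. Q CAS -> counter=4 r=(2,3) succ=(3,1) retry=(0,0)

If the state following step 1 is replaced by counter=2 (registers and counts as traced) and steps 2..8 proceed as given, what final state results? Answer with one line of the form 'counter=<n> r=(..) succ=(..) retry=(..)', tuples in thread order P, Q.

state after step 1 := counter=2 r=(0,0) succ=(0,0) retry=(0,0)
2. P CAS -> counter=2 r=(0,0) succ=(0,0) retry=(1,0)
3. P LOAD -> counter=2 r=(2,0) succ=(0,0) retry=(1,0)
4. P CAS -> counter=3 r=(2,0) succ=(1,0) retry=(1,0)
5. P LOAD -> counter=3 r=(3,0) succ=(1,0) retry=(1,0)
6. P CAS -> counter=4 r=(3,0) succ=(2,0) retry=(1,0)
7. Q LOAD -> counter=4 r=(3,4) succ=(2,0) retry=(1,0)
8. Q CAS -> counter=5 r=(3,4) succ=(2,1) retry=(1,0)

counter=5 r=(3,4) succ=(2,1) retry=(1,0)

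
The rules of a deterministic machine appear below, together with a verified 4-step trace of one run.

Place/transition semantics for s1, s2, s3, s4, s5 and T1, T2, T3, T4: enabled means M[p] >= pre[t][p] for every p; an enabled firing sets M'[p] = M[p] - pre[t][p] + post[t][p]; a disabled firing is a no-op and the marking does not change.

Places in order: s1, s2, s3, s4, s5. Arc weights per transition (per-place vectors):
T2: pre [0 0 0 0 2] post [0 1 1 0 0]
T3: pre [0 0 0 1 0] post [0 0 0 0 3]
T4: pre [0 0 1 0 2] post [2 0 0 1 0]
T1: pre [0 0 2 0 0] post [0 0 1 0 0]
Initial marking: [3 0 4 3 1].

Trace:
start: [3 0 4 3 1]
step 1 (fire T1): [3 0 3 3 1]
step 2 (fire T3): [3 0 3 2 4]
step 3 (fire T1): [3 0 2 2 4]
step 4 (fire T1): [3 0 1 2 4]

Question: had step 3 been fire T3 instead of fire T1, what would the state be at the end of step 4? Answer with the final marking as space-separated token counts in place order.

3 0 2 1 7

(re-executing from step 3 with the substitution; state before step 3: [3 0 3 2 4])
step 3 (fire T3): [3 0 3 1 7]
step 4 (fire T1): [3 0 2 1 7]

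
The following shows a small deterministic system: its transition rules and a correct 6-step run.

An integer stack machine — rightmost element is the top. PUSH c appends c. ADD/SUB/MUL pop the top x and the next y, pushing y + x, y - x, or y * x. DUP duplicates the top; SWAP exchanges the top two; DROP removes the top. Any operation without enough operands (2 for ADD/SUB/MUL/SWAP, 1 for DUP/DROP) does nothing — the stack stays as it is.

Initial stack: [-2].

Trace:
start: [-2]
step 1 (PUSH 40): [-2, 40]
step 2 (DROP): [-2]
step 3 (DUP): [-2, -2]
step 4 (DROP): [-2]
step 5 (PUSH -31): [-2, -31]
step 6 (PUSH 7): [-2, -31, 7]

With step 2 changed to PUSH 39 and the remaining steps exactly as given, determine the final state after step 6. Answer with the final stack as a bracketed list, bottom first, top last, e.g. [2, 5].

[-2, 40, 39, -31, 7]

(re-executing from step 2 with the substitution; state before step 2: [-2, 40])
step 2 (PUSH 39): [-2, 40, 39]
step 3 (DUP): [-2, 40, 39, 39]
step 4 (DROP): [-2, 40, 39]
step 5 (PUSH -31): [-2, 40, 39, -31]
step 6 (PUSH 7): [-2, 40, 39, -31, 7]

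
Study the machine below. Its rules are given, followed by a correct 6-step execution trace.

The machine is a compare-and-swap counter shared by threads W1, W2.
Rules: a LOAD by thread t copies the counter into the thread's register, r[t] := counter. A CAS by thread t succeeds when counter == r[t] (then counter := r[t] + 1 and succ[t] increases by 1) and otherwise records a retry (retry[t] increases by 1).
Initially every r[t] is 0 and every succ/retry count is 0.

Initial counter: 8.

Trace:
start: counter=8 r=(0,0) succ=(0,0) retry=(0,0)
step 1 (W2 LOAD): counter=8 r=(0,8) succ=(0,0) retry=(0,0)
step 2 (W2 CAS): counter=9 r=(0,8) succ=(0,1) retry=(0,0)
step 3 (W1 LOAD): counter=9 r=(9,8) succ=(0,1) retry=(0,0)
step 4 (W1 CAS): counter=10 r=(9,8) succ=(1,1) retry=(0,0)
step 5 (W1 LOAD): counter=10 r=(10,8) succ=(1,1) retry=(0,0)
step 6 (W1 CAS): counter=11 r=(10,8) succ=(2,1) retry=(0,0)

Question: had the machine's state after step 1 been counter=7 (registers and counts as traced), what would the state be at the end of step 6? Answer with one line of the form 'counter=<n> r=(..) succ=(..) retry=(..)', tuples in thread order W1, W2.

counter=9 r=(8,8) succ=(2,0) retry=(0,1)

state after step 1 := counter=7 r=(0,8) succ=(0,0) retry=(0,0)
step 2 (W2 CAS): counter=7 r=(0,8) succ=(0,0) retry=(0,1)
step 3 (W1 LOAD): counter=7 r=(7,8) succ=(0,0) retry=(0,1)
step 4 (W1 CAS): counter=8 r=(7,8) succ=(1,0) retry=(0,1)
step 5 (W1 LOAD): counter=8 r=(8,8) succ=(1,0) retry=(0,1)
step 6 (W1 CAS): counter=9 r=(8,8) succ=(2,0) retry=(0,1)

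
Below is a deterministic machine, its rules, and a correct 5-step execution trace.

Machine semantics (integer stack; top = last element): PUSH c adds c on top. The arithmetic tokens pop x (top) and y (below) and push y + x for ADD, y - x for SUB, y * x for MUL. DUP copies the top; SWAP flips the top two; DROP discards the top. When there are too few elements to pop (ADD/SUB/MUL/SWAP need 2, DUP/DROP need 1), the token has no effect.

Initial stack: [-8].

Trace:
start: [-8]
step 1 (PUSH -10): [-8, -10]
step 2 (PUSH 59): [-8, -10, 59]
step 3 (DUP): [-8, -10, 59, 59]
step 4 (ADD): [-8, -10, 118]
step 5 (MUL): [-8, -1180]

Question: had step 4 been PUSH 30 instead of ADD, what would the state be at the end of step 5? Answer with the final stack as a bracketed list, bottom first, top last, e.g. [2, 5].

[-8, -10, 59, 1770]

(re-executing from step 4 with the substitution; state before step 4: [-8, -10, 59, 59])
step 4 (PUSH 30): [-8, -10, 59, 59, 30]
step 5 (MUL): [-8, -10, 59, 1770]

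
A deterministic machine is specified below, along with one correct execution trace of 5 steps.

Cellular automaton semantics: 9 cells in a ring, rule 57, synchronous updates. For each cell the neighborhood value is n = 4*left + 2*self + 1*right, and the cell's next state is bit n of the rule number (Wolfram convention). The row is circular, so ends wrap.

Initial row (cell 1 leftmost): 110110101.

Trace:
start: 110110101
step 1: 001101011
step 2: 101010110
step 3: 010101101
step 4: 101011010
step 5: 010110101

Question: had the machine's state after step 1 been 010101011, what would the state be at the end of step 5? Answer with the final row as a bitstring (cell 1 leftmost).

state after step 1 := 010101011
step 2: 101010110
step 3: 010101101
step 4: 101011010
step 5: 010110101

010110101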